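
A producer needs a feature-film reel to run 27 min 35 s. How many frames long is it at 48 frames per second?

79440 frames

27 min 35 s = 1655 s.
Frames = 1655 × 48 = 79440.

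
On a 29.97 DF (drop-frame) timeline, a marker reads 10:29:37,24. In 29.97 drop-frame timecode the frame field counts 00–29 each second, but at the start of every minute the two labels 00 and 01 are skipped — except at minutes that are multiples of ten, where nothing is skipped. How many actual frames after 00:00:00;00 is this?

As if non-drop at 30 labels/s: (10 × 3600 + 29 × 60 + 37) × 30 + 24 = 1133334.
Minute boundaries passed: 629; those not divisible by 10: 629 − 62 = 567; dropped labels = 2 × 567 = 1134.
Actual frame index = 1133334 − 1134 = 1132200.

1132200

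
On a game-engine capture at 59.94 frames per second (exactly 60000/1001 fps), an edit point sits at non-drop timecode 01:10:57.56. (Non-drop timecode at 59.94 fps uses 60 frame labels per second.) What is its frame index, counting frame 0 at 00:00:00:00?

255476

Total seconds to the label: (1 × 3600 + 10 × 60 + 57) = 4257.
Frame index = 4257 × 60 + 56 = 255476.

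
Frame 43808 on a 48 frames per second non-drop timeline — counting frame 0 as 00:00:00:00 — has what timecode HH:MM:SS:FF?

00:15:12:32

43808 ÷ 48 = 912 full seconds, remainder 32 frames.
912 s = 0 h 15 min 12 s.
Timecode: 00:15:12:32.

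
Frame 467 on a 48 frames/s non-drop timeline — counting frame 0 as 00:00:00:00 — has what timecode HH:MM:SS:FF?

467 ÷ 48 = 9 full seconds, remainder 35 frames.
9 s = 0 h 0 min 9 s.
Timecode: 00:00:09:35.

00:00:09:35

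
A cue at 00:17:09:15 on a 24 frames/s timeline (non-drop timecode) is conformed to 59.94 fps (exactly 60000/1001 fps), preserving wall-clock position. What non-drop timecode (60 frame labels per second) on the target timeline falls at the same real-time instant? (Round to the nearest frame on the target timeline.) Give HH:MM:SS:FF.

Source frame index: (0×3600 + 17×60 + 9) × 24 + 15 = 24711.
Real time: 24711 / (24) = 8237/8 s.
Target frame: (8237/8) × (60000/1001) = 61777500/1001 ≈ 61715.784 → 61716.
At 60 labels/s: frame 61716 → 00:17:08:36.

00:17:08:36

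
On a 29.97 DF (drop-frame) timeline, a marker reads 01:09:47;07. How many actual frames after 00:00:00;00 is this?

125491

As if non-drop at 30 labels/s: (1 × 3600 + 9 × 60 + 47) × 30 + 7 = 125617.
Minute boundaries passed: 69; those not divisible by 10: 69 − 6 = 63; dropped labels = 2 × 63 = 126.
Actual frame index = 125617 − 126 = 125491.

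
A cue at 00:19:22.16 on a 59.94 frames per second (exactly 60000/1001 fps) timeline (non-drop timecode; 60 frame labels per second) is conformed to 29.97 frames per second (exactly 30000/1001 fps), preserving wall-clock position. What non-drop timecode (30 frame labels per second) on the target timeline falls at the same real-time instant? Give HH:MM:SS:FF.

00:19:22:08

Source frame index: (0×3600 + 19×60 + 22) × 60 + 16 = 69736.
Real time: 69736 / (60000/1001) = 8725717/7500 s.
Target frame: (8725717/7500) × (30000/1001) = 34868.
At 30 labels/s: frame 34868 → 00:19:22:08.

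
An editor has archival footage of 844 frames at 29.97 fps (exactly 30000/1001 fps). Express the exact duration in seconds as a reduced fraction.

211211/7500 seconds

Running time = 844 ÷ (30000/1001) = 844 × 1001/30000 = 211211/7500 s.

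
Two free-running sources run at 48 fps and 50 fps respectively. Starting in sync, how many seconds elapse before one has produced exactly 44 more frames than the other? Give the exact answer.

22 seconds

The gap grows by |50 − 48| = 2 frames per second.
Time for a 44-frame gap: 44 ÷ (2) = 22 s.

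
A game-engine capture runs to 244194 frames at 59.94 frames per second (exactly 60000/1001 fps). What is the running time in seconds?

4073.9699 seconds

Running time = 244194 / (60000/1001) = 4073.9699 s.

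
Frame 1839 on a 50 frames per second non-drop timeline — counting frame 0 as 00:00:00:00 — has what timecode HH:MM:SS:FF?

00:00:36:39

1839 ÷ 50 = 36 full seconds, remainder 39 frames.
36 s = 0 h 0 min 36 s.
Timecode: 00:00:36:39.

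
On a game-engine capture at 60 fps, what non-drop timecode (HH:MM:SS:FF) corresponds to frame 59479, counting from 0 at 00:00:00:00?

59479 ÷ 60 = 991 full seconds, remainder 19 frames.
991 s = 0 h 16 min 31 s.
Timecode: 00:16:31:19.

00:16:31:19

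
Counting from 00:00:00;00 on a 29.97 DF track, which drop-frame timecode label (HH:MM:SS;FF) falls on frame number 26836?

Ten DF minutes hold 17982 frames, so frame 26836 lies in block 1 (frames 17982–35963) with 8854 frames into that block.
The block's first minute is 1800 frames and the rest 1798 each; 8854 frames reaches minute 4, so 1 × 18 + 4 × 2 = 26 labels have been skipped so far.
Adding those back, label number 26836 + 26 = 26862 at 30 labels/s is 895 s + 12 f = 0 h 14 min 55 s frame 12, i.e. 00:14:55;12.

00:14:55;12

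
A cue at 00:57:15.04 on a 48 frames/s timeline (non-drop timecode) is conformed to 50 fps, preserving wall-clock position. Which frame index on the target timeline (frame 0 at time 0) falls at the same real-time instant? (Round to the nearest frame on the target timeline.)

frame 171754

Source frame index: (0×3600 + 57×60 + 15) × 48 + 4 = 164884.
Real time: 164884 / (48) = 41221/12 s.
Target frame: (41221/12) × (50) = 1030525/6 ≈ 171754.167 → 171754.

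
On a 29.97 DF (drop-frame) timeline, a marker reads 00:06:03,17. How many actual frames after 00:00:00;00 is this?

As if non-drop at 30 labels/s: (0 × 3600 + 6 × 60 + 3) × 30 + 17 = 10907.
Minute boundaries passed: 6; those not divisible by 10: 6 − 0 = 6; dropped labels = 2 × 6 = 12.
Actual frame index = 10907 − 12 = 10895.

10895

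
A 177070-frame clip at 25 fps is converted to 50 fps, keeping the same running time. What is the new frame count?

354140 frames

Target frames = source frames × (target rate / source rate) = 177070 × (50)/(25) = 177070 × 2 = 354140.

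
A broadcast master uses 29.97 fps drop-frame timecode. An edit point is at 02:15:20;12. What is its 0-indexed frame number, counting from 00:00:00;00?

243368

Complete 10-minute blocks: 13, each 17982 frames → 233766.
Remaining 5 whole minutes in the current block: 1800 + 4 × 1798 = 8992 frames.
Within the current minute: 20 × 30 + 12 − 2 = 610 (labels ;00/;01 skipped at this minute). Total = 233766 + 8992 + 610 = 243368.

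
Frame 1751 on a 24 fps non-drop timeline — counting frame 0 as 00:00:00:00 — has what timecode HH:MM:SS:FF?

00:01:12:23

1751 ÷ 24 = 72 full seconds, remainder 23 frames.
72 s = 0 h 1 min 12 s.
Timecode: 00:01:12:23.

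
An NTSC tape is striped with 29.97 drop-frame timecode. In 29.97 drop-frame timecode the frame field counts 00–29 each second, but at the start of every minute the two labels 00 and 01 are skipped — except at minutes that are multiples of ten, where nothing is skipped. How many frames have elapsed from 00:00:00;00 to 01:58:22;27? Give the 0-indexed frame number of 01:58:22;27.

As if non-drop at 30 labels/s: (1 × 3600 + 58 × 60 + 22) × 30 + 27 = 213087.
Minute boundaries passed: 118; those not divisible by 10: 118 − 11 = 107; dropped labels = 2 × 107 = 214.
Actual frame index = 213087 − 214 = 212873.

212873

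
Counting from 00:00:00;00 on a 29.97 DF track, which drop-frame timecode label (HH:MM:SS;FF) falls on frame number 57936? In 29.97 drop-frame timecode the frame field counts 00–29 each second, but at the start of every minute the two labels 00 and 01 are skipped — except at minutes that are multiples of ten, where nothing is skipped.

00:32:13;04

Each 10-minute DF block holds 10 × 60 × 30 − 9 × 2 = 17982 frames. 57936 ÷ 17982 → 3 full blocks, remainder 3990.
Within the partial block the first minute is 1800 frames and each further minute 1798, so 2 further minute boundaries passed. Total skipped labels = 18 × 3 + 2 × 2 = 58.
Non-drop label index = 57936 + 58 = 57994; at 30 labels/s that is 00:32:13:04, i.e. DF 00:32:13;04.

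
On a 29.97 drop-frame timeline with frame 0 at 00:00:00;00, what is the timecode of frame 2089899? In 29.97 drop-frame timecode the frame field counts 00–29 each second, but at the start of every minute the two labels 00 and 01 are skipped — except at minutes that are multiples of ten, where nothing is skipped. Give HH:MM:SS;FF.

19:22:13;01

Each 10-minute DF block holds 10 × 60 × 30 − 9 × 2 = 17982 frames. 2089899 ÷ 17982 → 116 full blocks, remainder 3987.
Within the partial block the first minute is 1800 frames and each further minute 1798, so 2 further minute boundaries passed. Total skipped labels = 18 × 116 + 2 × 2 = 2092.
Non-drop label index = 2089899 + 2092 = 2091991; at 30 labels/s that is 19:22:13:01, i.e. DF 19:22:13;01.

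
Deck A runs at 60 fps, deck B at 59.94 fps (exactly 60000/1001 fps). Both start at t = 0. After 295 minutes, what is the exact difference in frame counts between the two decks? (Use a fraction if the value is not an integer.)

295 min = 17700 s.
A emits 60 × 17700 = 1062000 frames; B emits 60000/1001 × 17700 = 1062000000/1001.
Difference = 1062000/1001 frames (≈ 1060.9391); B is behind A.

1062000/1001 frames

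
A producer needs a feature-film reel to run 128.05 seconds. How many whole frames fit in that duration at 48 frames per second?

6146 frames

Frames = 128.05 × 48 = 30732/5 ≈ 6146.4000.
Complete frames: 6146.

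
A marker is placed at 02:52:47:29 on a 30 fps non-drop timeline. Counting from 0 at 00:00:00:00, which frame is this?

Total seconds to the label: (2 × 3600 + 52 × 60 + 47) = 10367.
Frame index = 10367 × 30 + 29 = 311039.

frame 311039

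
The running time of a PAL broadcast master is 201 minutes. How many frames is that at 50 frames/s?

603000 frames

201 min = 12060 s.
Frames = 12060 × 50 = 603000.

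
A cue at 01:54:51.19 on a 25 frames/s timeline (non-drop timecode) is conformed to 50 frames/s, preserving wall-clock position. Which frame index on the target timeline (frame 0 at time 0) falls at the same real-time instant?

frame 344588

Source frame index: (1×3600 + 54×60 + 51) × 25 + 19 = 172294.
Real time: 172294 / (25) = 172294/25 s.
Target frame: (172294/25) × (50) = 344588.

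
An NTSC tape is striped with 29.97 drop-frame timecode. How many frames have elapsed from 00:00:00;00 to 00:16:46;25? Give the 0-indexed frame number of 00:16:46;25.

30175

Complete 10-minute blocks: 1, each 17982 frames → 17982.
Remaining 6 whole minutes in the current block: 1800 + 5 × 1798 = 10790 frames.
Within the current minute: 46 × 30 + 25 − 2 = 1403 (labels ;00/;01 skipped at this minute). Total = 17982 + 10790 + 1403 = 30175.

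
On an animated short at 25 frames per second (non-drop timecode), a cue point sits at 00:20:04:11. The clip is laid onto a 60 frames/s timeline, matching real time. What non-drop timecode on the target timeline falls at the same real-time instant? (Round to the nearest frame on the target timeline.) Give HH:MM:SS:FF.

00:20:04:26

Source frame index: (0×3600 + 20×60 + 4) × 25 + 11 = 30111.
Real time: 30111 / (25) = 30111/25 s.
Target frame: (30111/25) × (60) = 361332/5 ≈ 72266.400 → 72266.
At 60 labels/s: frame 72266 → 00:20:04:26.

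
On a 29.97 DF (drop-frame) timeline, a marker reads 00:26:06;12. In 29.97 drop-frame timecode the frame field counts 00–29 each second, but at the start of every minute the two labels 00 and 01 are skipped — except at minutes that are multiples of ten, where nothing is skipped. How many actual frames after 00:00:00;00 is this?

46944

As if non-drop at 30 labels/s: (0 × 3600 + 26 × 60 + 6) × 30 + 12 = 46992.
Minute boundaries passed: 26; those not divisible by 10: 26 − 2 = 24; dropped labels = 2 × 24 = 48.
Actual frame index = 46992 − 48 = 46944.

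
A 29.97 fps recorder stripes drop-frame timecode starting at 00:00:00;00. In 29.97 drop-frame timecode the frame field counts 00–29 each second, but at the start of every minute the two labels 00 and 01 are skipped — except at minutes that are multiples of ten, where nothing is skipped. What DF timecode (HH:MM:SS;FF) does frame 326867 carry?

03:01:46;13

Each 10-minute DF block holds 10 × 60 × 30 − 9 × 2 = 17982 frames. 326867 ÷ 17982 → 18 full blocks, remainder 3191.
Within the partial block the first minute is 1800 frames and each further minute 1798, so 1 further minute boundary passed. Total skipped labels = 18 × 18 + 2 × 1 = 326.
Non-drop label index = 326867 + 326 = 327193; at 30 labels/s that is 03:01:46:13, i.e. DF 03:01:46;13.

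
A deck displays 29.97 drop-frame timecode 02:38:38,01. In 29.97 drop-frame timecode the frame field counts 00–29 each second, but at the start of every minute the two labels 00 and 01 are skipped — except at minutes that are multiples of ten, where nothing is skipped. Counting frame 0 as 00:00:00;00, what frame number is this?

As if non-drop at 30 labels/s: (2 × 3600 + 38 × 60 + 38) × 30 + 1 = 285541.
Minute boundaries passed: 158; those not divisible by 10: 158 − 15 = 143; dropped labels = 2 × 143 = 286.
Actual frame index = 285541 − 286 = 285255.

285255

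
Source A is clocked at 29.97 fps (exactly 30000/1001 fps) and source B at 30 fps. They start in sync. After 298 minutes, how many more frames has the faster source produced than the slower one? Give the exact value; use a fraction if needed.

536400/1001 frames

298 min = 17880 s.
A emits 30000/1001 × 17880 = 536400000/1001 frames; B emits 30 × 17880 = 536400.
Difference = 536400/1001 frames (≈ 535.8641); B is ahead of A.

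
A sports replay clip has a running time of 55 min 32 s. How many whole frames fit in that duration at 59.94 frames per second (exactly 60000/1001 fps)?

199720 frames

55 min 32 s = 3332 s.
Frames = 3332 × 60000/1001 = 28560000/143 ≈ 199720.2797.
Complete frames: 199720.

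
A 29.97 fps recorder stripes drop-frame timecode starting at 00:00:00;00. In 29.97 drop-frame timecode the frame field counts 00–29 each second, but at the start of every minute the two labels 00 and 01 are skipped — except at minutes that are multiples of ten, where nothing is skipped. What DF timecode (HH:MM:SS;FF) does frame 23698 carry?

Each 10-minute DF block holds 10 × 60 × 30 − 9 × 2 = 17982 frames. 23698 ÷ 17982 → 1 full block, remainder 5716.
Within the partial block the first minute is 1800 frames and each further minute 1798, so 3 further minute boundaries passed. Total skipped labels = 18 × 1 + 2 × 3 = 24.
Non-drop label index = 23698 + 24 = 23722; at 30 labels/s that is 00:13:10:22, i.e. DF 00:13:10;22.

00:13:10;22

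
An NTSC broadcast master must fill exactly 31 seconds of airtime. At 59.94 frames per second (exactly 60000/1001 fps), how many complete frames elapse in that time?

1858 frames

Frames = 31 × 60000/1001 = 1860000/1001 ≈ 1858.1419.
Complete frames: 1858.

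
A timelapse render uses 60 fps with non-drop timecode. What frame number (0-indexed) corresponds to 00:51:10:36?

Total seconds to the label: (0 × 3600 + 51 × 60 + 10) = 3070.
Frame index = 3070 × 60 + 36 = 184236.

frame 184236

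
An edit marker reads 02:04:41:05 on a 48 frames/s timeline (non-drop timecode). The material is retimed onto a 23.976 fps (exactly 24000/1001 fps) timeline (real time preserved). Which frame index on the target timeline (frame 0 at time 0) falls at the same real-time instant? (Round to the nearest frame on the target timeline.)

frame 179367

Source frame index: (2×3600 + 4×60 + 41) × 48 + 5 = 359093.
Real time: 359093 / (48) = 359093/48 s.
Target frame: (359093/48) × (24000/1001) = 25649500/143 ≈ 179367.133 → 179367.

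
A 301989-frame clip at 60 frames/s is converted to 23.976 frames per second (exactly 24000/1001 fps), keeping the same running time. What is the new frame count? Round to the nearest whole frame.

Frames at target rate = 301989 × (24000/1001) / (60) = 120795600/1001 ≈ 120674.925.
Nearest whole frame: 120675.

120675 frames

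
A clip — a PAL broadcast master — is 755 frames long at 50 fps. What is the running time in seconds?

15.1 seconds

Running time = 755 / (50) = 15.1 s.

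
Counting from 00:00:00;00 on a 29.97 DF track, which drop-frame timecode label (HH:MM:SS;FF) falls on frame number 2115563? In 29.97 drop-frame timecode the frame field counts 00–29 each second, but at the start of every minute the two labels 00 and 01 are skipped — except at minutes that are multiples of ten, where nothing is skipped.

19:36:29;11

Each 10-minute DF block holds 10 × 60 × 30 − 9 × 2 = 17982 frames. 2115563 ÷ 17982 → 117 full blocks, remainder 11669.
Within the partial block the first minute is 1800 frames and each further minute 1798, so 6 further minute boundaries passed. Total skipped labels = 18 × 117 + 2 × 6 = 2118.
Non-drop label index = 2115563 + 2118 = 2117681; at 30 labels/s that is 19:36:29:11, i.e. DF 19:36:29;11.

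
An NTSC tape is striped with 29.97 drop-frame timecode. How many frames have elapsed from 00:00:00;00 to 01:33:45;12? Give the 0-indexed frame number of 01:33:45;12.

As if non-drop at 30 labels/s: (1 × 3600 + 33 × 60 + 45) × 30 + 12 = 168762.
Minute boundaries passed: 93; those not divisible by 10: 93 − 9 = 84; dropped labels = 2 × 84 = 168.
Actual frame index = 168762 − 168 = 168594.

168594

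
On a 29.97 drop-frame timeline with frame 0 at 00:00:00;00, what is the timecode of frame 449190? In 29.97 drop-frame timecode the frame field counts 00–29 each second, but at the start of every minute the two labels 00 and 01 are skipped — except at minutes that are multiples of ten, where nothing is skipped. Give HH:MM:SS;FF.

Each 10-minute DF block holds 10 × 60 × 30 − 9 × 2 = 17982 frames. 449190 ÷ 17982 → 24 full blocks, remainder 17622.
Within the partial block the first minute is 1800 frames and each further minute 1798, so 9 further minute boundaries passed. Total skipped labels = 18 × 24 + 2 × 9 = 450.
Non-drop label index = 449190 + 450 = 449640; at 30 labels/s that is 04:09:48:00, i.e. DF 04:09:48;00.

04:09:48;00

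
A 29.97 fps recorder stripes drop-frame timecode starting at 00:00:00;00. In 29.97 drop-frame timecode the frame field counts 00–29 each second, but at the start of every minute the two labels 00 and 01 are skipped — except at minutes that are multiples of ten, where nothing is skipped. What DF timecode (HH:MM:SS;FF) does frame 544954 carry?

Ten DF minutes hold 17982 frames, so frame 544954 lies in block 30 (frames 539460–557441) with 5494 frames into that block.
The block's first minute is 1800 frames and the rest 1798 each; 5494 frames reaches minute 3, so 30 × 18 + 3 × 2 = 546 labels have been skipped so far.
Adding those back, label number 544954 + 546 = 545500 at 30 labels/s is 18183 s + 10 f = 5 h 3 min 3 s frame 10, i.e. 05:03:03;10.

05:03:03;10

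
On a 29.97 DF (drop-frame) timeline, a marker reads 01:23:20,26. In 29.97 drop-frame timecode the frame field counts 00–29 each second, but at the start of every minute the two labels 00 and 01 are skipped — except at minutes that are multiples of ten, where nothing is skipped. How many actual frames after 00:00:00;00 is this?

As if non-drop at 30 labels/s: (1 × 3600 + 23 × 60 + 20) × 30 + 26 = 150026.
Minute boundaries passed: 83; those not divisible by 10: 83 − 8 = 75; dropped labels = 2 × 75 = 150.
Actual frame index = 150026 − 150 = 149876.

149876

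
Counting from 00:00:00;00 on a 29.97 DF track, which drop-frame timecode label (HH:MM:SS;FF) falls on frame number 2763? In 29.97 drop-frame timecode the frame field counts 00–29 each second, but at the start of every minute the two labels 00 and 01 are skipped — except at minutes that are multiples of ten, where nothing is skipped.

00:01:32;05

Ten DF minutes hold 17982 frames, so frame 2763 lies in block 0 (frames 0–17981) with 2763 frames into that block.
The block's first minute is 1800 frames and the rest 1798 each; 2763 frames reaches minute 1, so 0 × 18 + 1 × 2 = 2 labels have been skipped so far.
Adding those back, label number 2763 + 2 = 2765 at 30 labels/s is 92 s + 5 f = 0 h 1 min 32 s frame 5, i.e. 00:01:32;05.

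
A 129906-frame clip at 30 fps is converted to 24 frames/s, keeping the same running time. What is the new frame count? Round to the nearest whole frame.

103925 frames

Frames at target rate = 129906 × (24) / (30) = 519624/5 ≈ 103924.800.
Nearest whole frame: 103925.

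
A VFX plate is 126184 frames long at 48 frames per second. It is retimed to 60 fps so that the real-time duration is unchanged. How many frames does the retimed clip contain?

Target frames = source frames × (target rate / source rate) = 126184 × (60)/(48) = 126184 × 5/4 = 157730.

157730 frames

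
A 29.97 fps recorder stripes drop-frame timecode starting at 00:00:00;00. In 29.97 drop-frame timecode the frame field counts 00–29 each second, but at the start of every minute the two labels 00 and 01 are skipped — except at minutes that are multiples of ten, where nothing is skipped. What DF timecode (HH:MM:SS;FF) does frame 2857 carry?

00:01:35;09

Ten DF minutes hold 17982 frames, so frame 2857 lies in block 0 (frames 0–17981) with 2857 frames into that block.
The block's first minute is 1800 frames and the rest 1798 each; 2857 frames reaches minute 1, so 0 × 18 + 1 × 2 = 2 labels have been skipped so far.
Adding those back, label number 2857 + 2 = 2859 at 30 labels/s is 95 s + 9 f = 0 h 1 min 35 s frame 9, i.e. 00:01:35;09.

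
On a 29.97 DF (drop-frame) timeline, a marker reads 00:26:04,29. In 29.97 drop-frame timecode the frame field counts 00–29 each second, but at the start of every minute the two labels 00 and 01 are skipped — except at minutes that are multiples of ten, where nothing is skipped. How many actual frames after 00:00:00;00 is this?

Complete 10-minute blocks: 2, each 17982 frames → 35964.
Remaining 6 whole minutes in the current block: 1800 + 5 × 1798 = 10790 frames.
Within the current minute: 4 × 30 + 29 − 2 = 147 (labels ;00/;01 skipped at this minute). Total = 35964 + 10790 + 147 = 46901.

46901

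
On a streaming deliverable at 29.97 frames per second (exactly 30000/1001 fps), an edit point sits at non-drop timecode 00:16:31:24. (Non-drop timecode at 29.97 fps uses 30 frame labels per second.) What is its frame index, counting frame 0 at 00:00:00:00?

Total seconds to the label: (0 × 3600 + 16 × 60 + 31) = 991.
Frame index = 991 × 30 + 24 = 29754.

29754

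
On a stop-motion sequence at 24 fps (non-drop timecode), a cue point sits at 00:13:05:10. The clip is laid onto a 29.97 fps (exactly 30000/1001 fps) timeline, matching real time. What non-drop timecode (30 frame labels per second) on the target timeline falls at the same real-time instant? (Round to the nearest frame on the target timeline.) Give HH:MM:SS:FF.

Source frame index: (0×3600 + 13×60 + 5) × 24 + 10 = 18850.
Real time: 18850 / (24) = 9425/12 s.
Target frame: (9425/12) × (30000/1001) = 1812500/77 ≈ 23538.961 → 23539.
At 30 labels/s: frame 23539 → 00:13:04:19.

00:13:04:19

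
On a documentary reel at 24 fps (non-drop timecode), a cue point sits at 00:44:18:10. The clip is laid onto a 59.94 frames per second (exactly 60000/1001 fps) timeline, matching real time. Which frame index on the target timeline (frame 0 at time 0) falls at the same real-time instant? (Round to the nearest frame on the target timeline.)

frame 159346

Source frame index: (0×3600 + 44×60 + 18) × 24 + 10 = 63802.
Real time: 63802 / (24) = 31901/12 s.
Target frame: (31901/12) × (60000/1001) = 159505000/1001 ≈ 159345.654 → 159346.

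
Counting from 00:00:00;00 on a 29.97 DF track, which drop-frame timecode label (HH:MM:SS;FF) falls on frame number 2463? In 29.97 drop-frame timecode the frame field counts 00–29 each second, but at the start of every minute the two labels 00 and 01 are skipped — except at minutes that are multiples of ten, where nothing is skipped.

00:01:22;05

Each 10-minute DF block holds 10 × 60 × 30 − 9 × 2 = 17982 frames. 2463 ÷ 17982 → 0 full blocks, remainder 2463.
Within the partial block the first minute is 1800 frames and each further minute 1798, so 1 further minute boundary passed. Total skipped labels = 18 × 0 + 2 × 1 = 2.
Non-drop label index = 2463 + 2 = 2465; at 30 labels/s that is 00:01:22:05, i.e. DF 00:01:22;05.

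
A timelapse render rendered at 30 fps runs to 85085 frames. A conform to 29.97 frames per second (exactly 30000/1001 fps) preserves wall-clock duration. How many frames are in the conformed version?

Target frames = source frames × (target rate / source rate) = 85085 × (30000/1001)/(30) = 85085 × 1000/1001 = 85000.

85000 frames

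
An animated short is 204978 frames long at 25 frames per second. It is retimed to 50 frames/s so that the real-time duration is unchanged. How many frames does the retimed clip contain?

409956 frames

Target frames = source frames × (target rate / source rate) = 204978 × (50)/(25) = 204978 × 2 = 409956.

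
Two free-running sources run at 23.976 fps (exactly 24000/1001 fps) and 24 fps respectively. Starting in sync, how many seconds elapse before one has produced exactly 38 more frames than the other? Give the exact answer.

19019/12 seconds

The gap grows by |24 − 24000/1001| = 24/1001 frames per second.
Time for a 38-frame gap: 38 ÷ (24/1001) = 19019/12 s.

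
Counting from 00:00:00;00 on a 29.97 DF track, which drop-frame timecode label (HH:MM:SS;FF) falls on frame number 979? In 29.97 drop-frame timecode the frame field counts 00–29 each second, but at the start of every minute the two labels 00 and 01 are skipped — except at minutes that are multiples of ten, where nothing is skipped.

Each 10-minute DF block holds 10 × 60 × 30 − 9 × 2 = 17982 frames. 979 ÷ 17982 → 0 full blocks, remainder 979.
Within the partial block the first minute is 1800 frames and each further minute 1798, so 0 further minute boundaries passed. Total skipped labels = 18 × 0 + 2 × 0 = 0.
Non-drop label index = 979 + 0 = 979; at 30 labels/s that is 00:00:32:19, i.e. DF 00:00:32;19.

00:00:32;19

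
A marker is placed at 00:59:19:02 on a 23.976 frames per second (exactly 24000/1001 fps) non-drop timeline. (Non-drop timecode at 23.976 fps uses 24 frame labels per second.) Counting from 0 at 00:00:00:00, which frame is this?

Total seconds to the label: (0 × 3600 + 59 × 60 + 19) = 3559.
Frame index = 3559 × 24 + 2 = 85418.

85418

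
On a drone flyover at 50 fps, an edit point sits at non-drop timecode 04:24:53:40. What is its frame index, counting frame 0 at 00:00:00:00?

frame 794690

Total seconds to the label: (4 × 3600 + 24 × 60 + 53) = 15893.
Frame index = 15893 × 50 + 40 = 794690.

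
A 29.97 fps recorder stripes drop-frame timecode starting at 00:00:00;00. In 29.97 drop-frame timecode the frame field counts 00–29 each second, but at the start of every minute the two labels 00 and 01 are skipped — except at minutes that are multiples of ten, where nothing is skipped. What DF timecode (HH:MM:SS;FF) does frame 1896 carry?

00:01:03;08

Ten DF minutes hold 17982 frames, so frame 1896 lies in block 0 (frames 0–17981) with 1896 frames into that block.
The block's first minute is 1800 frames and the rest 1798 each; 1896 frames reaches minute 1, so 0 × 18 + 1 × 2 = 2 labels have been skipped so far.
Adding those back, label number 1896 + 2 = 1898 at 30 labels/s is 63 s + 8 f = 0 h 1 min 3 s frame 8, i.e. 00:01:03;08.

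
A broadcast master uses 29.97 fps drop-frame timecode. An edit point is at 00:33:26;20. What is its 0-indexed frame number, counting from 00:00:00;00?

60140

As if non-drop at 30 labels/s: (0 × 3600 + 33 × 60 + 26) × 30 + 20 = 60200.
Minute boundaries passed: 33; those not divisible by 10: 33 − 3 = 30; dropped labels = 2 × 30 = 60.
Actual frame index = 60200 − 60 = 60140.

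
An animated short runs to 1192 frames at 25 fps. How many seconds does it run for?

47.68 seconds

Running time = 1192 / (25) = 47.68 s.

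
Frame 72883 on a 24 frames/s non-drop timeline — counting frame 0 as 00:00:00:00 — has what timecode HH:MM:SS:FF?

72883 ÷ 24 = 3036 full seconds, remainder 19 frames.
3036 s = 0 h 50 min 36 s.
Timecode: 00:50:36:19.

00:50:36:19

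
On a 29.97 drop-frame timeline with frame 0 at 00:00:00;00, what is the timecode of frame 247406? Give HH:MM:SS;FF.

Each 10-minute DF block holds 10 × 60 × 30 − 9 × 2 = 17982 frames. 247406 ÷ 17982 → 13 full blocks, remainder 13640.
Within the partial block the first minute is 1800 frames and each further minute 1798, so 7 further minute boundaries passed. Total skipped labels = 18 × 13 + 2 × 7 = 248.
Non-drop label index = 247406 + 248 = 247654; at 30 labels/s that is 02:17:35:04, i.e. DF 02:17:35;04.

02:17:35;04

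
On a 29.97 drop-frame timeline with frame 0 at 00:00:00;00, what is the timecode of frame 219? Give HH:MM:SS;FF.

00:00:07;09

Each 10-minute DF block holds 10 × 60 × 30 − 9 × 2 = 17982 frames. 219 ÷ 17982 → 0 full blocks, remainder 219.
Within the partial block the first minute is 1800 frames and each further minute 1798, so 0 further minute boundaries passed. Total skipped labels = 18 × 0 + 2 × 0 = 0.
Non-drop label index = 219 + 0 = 219; at 30 labels/s that is 00:00:07:09, i.e. DF 00:00:07;09.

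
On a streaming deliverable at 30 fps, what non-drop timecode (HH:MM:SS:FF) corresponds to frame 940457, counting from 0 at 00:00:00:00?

08:42:28:17

940457 ÷ 30 = 31348 full seconds, remainder 17 frames.
31348 s = 8 h 42 min 28 s.
Timecode: 08:42:28:17.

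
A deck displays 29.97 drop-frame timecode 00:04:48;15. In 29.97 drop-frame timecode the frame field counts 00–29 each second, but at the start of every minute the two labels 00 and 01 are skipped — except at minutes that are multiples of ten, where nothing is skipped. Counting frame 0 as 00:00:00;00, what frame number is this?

As if non-drop at 30 labels/s: (0 × 3600 + 4 × 60 + 48) × 30 + 15 = 8655.
Minute boundaries passed: 4; those not divisible by 10: 4 − 0 = 4; dropped labels = 2 × 4 = 8.
Actual frame index = 8655 − 8 = 8647.

8647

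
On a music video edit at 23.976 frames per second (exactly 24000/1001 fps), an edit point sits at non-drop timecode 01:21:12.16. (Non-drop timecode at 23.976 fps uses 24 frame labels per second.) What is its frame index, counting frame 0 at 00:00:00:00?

Total seconds to the label: (1 × 3600 + 21 × 60 + 12) = 4872.
Frame index = 4872 × 24 + 16 = 116944.

116944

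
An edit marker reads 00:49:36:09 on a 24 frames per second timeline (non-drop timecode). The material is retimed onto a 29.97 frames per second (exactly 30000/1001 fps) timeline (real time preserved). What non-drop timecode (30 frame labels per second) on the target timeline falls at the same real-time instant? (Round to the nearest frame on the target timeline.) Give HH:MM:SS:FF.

Source frame index: (0×3600 + 49×60 + 36) × 24 + 9 = 71433.
Real time: 71433 / (24) = 23811/8 s.
Target frame: (23811/8) × (30000/1001) = 89291250/1001 ≈ 89202.048 → 89202.
At 30 labels/s: frame 89202 → 00:49:33:12.

00:49:33:12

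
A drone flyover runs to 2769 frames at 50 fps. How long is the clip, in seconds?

55.38 seconds

Running time = 2769 / (50) = 55.38 s.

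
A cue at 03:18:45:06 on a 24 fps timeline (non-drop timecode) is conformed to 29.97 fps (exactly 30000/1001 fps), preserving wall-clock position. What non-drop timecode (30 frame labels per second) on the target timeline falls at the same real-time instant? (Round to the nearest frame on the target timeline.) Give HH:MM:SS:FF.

Source frame index: (3×3600 + 18×60 + 45) × 24 + 6 = 286206.
Real time: 286206 / (24) = 47701/4 s.
Target frame: (47701/4) × (30000/1001) = 357757500/1001 ≈ 357400.100 → 357400.
At 30 labels/s: frame 357400 → 03:18:33:10.

03:18:33:10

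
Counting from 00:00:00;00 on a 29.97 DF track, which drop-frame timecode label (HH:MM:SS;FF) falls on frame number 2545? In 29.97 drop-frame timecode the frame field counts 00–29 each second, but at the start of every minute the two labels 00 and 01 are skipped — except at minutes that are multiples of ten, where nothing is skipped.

Each 10-minute DF block holds 10 × 60 × 30 − 9 × 2 = 17982 frames. 2545 ÷ 17982 → 0 full blocks, remainder 2545.
Within the partial block the first minute is 1800 frames and each further minute 1798, so 1 further minute boundary passed. Total skipped labels = 18 × 0 + 2 × 1 = 2.
Non-drop label index = 2545 + 2 = 2547; at 30 labels/s that is 00:01:24:27, i.e. DF 00:01:24;27.

00:01:24;27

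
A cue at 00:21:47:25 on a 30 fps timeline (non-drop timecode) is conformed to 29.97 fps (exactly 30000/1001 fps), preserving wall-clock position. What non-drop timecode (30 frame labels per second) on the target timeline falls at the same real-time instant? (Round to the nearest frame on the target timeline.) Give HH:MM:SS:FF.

00:21:46:16

Source frame index: (0×3600 + 21×60 + 47) × 30 + 25 = 39235.
Real time: 39235 / (30) = 7847/6 s.
Target frame: (7847/6) × (30000/1001) = 5605000/143 ≈ 39195.804 → 39196.
At 30 labels/s: frame 39196 → 00:21:46:16.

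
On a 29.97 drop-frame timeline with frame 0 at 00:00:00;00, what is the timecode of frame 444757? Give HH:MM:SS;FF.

Ten DF minutes hold 17982 frames, so frame 444757 lies in block 24 (frames 431568–449549) with 13189 frames into that block.
The block's first minute is 1800 frames and the rest 1798 each; 13189 frames reaches minute 7, so 24 × 18 + 7 × 2 = 446 labels have been skipped so far.
Adding those back, label number 444757 + 446 = 445203 at 30 labels/s is 14840 s + 3 f = 4 h 7 min 20 s frame 3, i.e. 04:07:20;03.

04:07:20;03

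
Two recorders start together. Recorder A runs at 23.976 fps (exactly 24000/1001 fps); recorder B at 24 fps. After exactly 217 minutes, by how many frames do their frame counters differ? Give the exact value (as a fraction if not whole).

217 min = 13020 s.
A emits 24000/1001 × 13020 = 44640000/143 frames; B emits 24 × 13020 = 312480.
Difference = 44640/143 frames (≈ 312.1678); B is ahead of A.

44640/143 frames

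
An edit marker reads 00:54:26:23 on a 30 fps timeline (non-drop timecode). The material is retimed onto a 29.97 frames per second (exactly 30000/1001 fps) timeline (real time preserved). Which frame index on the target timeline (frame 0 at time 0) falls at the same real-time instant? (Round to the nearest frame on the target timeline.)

frame 97905

Source frame index: (0×3600 + 54×60 + 26) × 30 + 23 = 98003.
Real time: 98003 / (30) = 98003/30 s.
Target frame: (98003/30) × (30000/1001) = 98003000/1001 ≈ 97905.095 → 97905.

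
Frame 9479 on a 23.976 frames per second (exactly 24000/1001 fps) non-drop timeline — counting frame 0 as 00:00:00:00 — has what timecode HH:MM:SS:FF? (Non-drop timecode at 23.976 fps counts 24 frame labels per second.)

00:06:34:23

9479 ÷ 24 = 394 full seconds, remainder 23 frames.
394 s = 0 h 6 min 34 s.
Timecode: 00:06:34:23.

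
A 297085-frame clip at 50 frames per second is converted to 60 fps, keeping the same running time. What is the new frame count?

356502 frames

Target frames = source frames × (target rate / source rate) = 297085 × (60)/(50) = 297085 × 6/5 = 356502.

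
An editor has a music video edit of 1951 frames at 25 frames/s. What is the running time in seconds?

78.04 seconds

Running time = 1951 / (25) = 78.04 s.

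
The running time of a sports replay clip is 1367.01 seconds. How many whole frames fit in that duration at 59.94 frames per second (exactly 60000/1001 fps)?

Frames = 1367.01 × 60000/1001 = 82020600/1001 ≈ 81938.6613.
Complete frames: 81938.

81938 frames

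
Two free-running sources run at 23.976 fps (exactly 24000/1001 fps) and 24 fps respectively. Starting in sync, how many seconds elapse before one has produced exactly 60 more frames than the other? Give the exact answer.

2502.5 seconds

The gap grows by |24 − 24000/1001| = 24/1001 frames per second.
Time for a 60-frame gap: 60 ÷ (24/1001) = 2502.5 s.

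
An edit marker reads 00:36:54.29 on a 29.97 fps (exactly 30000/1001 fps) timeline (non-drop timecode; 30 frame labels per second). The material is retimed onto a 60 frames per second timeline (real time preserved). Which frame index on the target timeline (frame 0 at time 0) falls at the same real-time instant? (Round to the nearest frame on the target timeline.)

Source frame index: (0×3600 + 36×60 + 54) × 30 + 29 = 66449.
Real time: 66449 / (30000/1001) = 66515449/30000 s.
Target frame: (66515449/30000) × (60) = 66515449/500 ≈ 133030.898 → 133031.

frame 133031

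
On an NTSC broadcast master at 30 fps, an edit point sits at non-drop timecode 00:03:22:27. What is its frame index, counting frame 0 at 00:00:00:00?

Total seconds to the label: (0 × 3600 + 3 × 60 + 22) = 202.
Frame index = 202 × 30 + 27 = 6087.

frame 6087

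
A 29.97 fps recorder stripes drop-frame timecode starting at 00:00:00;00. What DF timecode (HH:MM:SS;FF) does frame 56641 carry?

00:31:29;27

Ten DF minutes hold 17982 frames, so frame 56641 lies in block 3 (frames 53946–71927) with 2695 frames into that block.
The block's first minute is 1800 frames and the rest 1798 each; 2695 frames reaches minute 1, so 3 × 18 + 1 × 2 = 56 labels have been skipped so far.
Adding those back, label number 56641 + 56 = 56697 at 30 labels/s is 1889 s + 27 f = 0 h 31 min 29 s frame 27, i.e. 00:31:29;27.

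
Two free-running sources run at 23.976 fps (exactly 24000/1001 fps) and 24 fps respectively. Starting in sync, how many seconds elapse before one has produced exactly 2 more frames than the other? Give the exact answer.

The gap grows by |24 − 24000/1001| = 24/1001 frames per second.
Time for a 2-frame gap: 2 ÷ (24/1001) = 1001/12 s.

1001/12 seconds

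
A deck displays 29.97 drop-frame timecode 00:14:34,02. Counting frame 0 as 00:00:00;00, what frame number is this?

As if non-drop at 30 labels/s: (0 × 3600 + 14 × 60 + 34) × 30 + 2 = 26222.
Minute boundaries passed: 14; those not divisible by 10: 14 − 1 = 13; dropped labels = 2 × 13 = 26.
Actual frame index = 26222 − 26 = 26196.

26196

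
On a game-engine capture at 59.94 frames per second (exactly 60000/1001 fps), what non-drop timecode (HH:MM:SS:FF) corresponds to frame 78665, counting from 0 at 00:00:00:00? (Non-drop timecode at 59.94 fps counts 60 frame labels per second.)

00:21:51:05

78665 ÷ 60 = 1311 full seconds, remainder 5 frames.
1311 s = 0 h 21 min 51 s.
Timecode: 00:21:51:05.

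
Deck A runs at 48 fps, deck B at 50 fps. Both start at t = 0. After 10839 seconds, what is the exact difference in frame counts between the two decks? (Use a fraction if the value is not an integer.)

21678 frames

A emits 48 × 10839 = 520272 frames; B emits 50 × 10839 = 541950.
Difference = 21678 frames; B is ahead of A.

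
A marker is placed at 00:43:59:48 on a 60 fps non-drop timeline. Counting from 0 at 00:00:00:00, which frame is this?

frame 158388

Total seconds to the label: (0 × 3600 + 43 × 60 + 59) = 2639.
Frame index = 2639 × 60 + 48 = 158388.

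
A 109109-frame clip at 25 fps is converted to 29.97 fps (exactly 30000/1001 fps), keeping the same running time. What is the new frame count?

Target frames = source frames × (target rate / source rate) = 109109 × (30000/1001)/(25) = 109109 × 1200/1001 = 130800.

130800 frames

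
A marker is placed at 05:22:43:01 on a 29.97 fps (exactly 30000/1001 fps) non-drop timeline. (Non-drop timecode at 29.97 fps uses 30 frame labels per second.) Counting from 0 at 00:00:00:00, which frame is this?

Total seconds to the label: (5 × 3600 + 22 × 60 + 43) = 19363.
Frame index = 19363 × 30 + 1 = 580891.

frame 580891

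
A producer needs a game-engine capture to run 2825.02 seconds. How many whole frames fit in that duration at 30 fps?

84750 frames

Frames = 2825.02 × 30 = 423753/5 ≈ 84750.6000.
Complete frames: 84750.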